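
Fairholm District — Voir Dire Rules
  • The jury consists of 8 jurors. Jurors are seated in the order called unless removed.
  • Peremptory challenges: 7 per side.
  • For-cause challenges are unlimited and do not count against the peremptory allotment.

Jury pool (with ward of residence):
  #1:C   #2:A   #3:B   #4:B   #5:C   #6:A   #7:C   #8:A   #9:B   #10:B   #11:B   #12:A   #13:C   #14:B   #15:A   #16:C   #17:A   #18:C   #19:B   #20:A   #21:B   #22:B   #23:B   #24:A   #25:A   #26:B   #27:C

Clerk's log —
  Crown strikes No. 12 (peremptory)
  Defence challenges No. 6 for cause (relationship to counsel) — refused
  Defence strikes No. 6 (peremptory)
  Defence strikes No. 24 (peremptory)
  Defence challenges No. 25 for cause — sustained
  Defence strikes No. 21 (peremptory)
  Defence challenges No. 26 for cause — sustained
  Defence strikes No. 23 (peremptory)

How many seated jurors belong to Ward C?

Removed: #6, #12, #21, #23, #24, #25, #26.
Seated jurors 1–8: #1, #2, #3, #4, #5, #7, #8, #9.
Of those, in Ward C: #1, #5, #7 → 3.

3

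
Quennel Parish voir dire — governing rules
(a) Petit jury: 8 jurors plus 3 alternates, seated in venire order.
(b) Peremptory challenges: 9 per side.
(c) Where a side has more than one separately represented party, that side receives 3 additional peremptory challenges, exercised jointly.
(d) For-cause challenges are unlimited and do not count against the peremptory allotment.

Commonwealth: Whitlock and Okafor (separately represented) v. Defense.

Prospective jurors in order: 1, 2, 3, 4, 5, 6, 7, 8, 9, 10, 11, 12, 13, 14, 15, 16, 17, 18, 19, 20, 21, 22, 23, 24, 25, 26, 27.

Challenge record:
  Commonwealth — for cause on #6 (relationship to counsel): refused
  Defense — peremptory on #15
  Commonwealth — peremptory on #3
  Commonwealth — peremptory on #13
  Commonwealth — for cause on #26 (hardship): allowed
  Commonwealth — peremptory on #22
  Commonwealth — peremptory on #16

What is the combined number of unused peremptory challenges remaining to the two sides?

16

Commonwealth allotment: 9 base + 3 multi-party = 12. Defense allotment: 9.
Commonwealth peremptories used: #3, #13, #22, #16 — 4 (for-cause on #6, #26 don't count).
Defense peremptories used: #15 — 1.
Remaining: (12 − 4) + (9 − 1) = 16.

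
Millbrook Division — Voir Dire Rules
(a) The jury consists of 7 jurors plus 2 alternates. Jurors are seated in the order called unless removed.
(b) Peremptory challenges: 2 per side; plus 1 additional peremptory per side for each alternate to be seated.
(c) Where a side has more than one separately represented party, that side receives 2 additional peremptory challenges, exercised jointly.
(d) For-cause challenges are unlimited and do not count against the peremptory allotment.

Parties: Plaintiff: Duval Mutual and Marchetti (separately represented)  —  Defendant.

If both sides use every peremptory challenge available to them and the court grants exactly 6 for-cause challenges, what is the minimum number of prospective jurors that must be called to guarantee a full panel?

Seats to fill: 7 + 2 alternates = 9.
Peremptories — Plaintiff: 2 + 1×2 + 2 = 6; Defendant: 2 + 1×2 = 4; total 10.
For-cause removals: 6.
Minimum venire: 9 + 10 + 6 = 25.

25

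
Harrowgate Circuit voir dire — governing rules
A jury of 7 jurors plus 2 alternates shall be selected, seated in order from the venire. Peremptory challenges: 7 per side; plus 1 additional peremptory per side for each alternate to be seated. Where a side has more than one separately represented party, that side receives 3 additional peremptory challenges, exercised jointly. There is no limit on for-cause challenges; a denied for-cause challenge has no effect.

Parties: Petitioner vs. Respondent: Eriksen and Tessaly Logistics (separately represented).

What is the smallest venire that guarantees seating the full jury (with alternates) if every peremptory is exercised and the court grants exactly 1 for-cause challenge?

31

Seats to fill: 7 + 2 alternates = 9.
Peremptories — Petitioner: 7 + 1×2 = 9; Respondent: 7 + 1×2 + 3 = 12; total 21.
For-cause removals: 1.
Minimum venire: 9 + 21 + 1 = 31.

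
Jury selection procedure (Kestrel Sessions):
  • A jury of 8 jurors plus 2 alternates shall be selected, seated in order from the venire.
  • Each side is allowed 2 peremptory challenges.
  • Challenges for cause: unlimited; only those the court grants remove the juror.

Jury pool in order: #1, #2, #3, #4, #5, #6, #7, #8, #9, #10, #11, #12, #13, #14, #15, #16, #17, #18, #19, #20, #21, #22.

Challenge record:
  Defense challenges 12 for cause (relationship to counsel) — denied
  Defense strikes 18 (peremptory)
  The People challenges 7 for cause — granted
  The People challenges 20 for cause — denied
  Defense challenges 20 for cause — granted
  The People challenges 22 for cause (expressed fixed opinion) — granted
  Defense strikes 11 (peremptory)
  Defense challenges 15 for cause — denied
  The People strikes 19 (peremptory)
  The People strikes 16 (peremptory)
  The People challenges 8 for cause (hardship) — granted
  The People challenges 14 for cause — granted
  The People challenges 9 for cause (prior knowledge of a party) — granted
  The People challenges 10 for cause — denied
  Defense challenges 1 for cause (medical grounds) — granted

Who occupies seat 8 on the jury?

Removed: #1, #7, #8, #9, #11, #14, #16, #18, #19, #20, #22. (#10, #12, #15 stay — for-cause denied.)
Seating in order: seats 1–8 → #2, #3, #4, #5, #6, #10, #12, #13; alternates → #15, #17.
So seat 8 is #13.

13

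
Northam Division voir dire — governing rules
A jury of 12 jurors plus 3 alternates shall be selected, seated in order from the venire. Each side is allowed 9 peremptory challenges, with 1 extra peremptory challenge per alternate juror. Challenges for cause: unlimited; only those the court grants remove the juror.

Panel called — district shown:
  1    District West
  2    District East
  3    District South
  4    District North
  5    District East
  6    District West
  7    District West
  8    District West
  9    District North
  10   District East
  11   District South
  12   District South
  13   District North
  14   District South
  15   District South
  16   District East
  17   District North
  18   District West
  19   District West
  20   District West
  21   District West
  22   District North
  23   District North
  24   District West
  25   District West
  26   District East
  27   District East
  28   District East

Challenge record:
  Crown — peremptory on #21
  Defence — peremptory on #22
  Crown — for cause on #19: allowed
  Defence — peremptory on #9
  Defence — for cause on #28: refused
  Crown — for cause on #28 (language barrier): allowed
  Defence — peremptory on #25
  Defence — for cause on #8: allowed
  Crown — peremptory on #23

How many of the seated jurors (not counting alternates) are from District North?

2

Removed: #8, #9, #19, #21, #22, #23, #25, #28.
Seated jurors 1–12: #1, #2, #3, #4, #5, #6, #7, #10, #11, #12, #13, #14 (alternates #15, #16, #17 not counted).
Of those, in District North: #4, #13 → 2.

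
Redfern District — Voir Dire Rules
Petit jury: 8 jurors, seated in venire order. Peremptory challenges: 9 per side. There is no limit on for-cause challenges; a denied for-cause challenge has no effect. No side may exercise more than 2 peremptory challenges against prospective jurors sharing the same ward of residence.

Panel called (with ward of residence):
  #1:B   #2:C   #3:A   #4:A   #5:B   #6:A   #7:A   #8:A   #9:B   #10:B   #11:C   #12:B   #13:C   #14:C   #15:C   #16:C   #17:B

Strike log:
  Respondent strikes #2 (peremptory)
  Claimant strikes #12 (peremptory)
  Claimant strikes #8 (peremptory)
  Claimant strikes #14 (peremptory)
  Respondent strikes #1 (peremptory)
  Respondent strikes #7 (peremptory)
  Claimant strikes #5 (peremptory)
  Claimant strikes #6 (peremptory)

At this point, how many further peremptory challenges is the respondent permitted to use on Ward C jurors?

1

Respondent peremptories so far: #2, #1, #7 — 3 of 9 used, 6 left overall.
Against Ward C: #2 — 1 used; per-ward cap 2 leaves 1.
Binding limit: min(6, 1) = 1.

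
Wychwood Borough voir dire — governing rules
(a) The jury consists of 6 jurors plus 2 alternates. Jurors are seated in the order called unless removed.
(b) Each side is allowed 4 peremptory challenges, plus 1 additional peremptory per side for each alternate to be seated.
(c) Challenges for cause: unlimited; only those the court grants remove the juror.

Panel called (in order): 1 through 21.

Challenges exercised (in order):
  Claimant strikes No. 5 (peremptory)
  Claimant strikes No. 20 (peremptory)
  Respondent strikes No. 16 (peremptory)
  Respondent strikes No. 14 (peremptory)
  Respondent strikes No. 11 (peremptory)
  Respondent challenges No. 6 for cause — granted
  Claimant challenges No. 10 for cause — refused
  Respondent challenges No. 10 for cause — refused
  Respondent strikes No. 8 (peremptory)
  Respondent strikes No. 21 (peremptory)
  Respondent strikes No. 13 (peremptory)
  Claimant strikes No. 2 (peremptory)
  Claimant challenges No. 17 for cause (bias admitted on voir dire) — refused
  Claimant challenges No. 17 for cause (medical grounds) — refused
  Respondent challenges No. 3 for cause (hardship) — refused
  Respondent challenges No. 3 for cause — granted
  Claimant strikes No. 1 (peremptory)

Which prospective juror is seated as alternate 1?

Removed: #1, #2, #3, #5, #6, #8, #11, #13, #14, #16, #20, #21. (#10, #17 stay — for-cause denied.)
Seating in order: seats 1–6 → #4, #7, #9, #10, #12, #15; alternates → #17, #18.
So alternate 1 is #17.

17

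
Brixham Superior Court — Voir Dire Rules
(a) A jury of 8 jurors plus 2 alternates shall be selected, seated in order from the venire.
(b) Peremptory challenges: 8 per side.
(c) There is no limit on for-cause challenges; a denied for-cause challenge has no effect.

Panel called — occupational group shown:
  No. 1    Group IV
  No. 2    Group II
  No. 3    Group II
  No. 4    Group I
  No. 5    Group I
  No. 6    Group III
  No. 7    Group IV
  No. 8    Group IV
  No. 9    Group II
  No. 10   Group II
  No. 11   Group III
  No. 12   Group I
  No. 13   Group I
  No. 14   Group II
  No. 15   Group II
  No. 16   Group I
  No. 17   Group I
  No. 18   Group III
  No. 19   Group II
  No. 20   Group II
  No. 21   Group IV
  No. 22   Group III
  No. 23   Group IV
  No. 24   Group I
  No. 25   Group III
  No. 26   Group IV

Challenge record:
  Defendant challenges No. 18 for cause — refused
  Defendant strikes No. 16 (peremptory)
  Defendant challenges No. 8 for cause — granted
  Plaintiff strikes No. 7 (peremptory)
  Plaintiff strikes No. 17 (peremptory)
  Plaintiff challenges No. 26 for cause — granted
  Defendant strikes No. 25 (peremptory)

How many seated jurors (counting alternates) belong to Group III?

Removed: #7, #8, #16, #17, #25, #26.
Seated (10 incl. alternates): #1, #2, #3, #4, #5, #6, #9, #10, #11, #12.
Of those, in Group III: #6, #11 → 2.

2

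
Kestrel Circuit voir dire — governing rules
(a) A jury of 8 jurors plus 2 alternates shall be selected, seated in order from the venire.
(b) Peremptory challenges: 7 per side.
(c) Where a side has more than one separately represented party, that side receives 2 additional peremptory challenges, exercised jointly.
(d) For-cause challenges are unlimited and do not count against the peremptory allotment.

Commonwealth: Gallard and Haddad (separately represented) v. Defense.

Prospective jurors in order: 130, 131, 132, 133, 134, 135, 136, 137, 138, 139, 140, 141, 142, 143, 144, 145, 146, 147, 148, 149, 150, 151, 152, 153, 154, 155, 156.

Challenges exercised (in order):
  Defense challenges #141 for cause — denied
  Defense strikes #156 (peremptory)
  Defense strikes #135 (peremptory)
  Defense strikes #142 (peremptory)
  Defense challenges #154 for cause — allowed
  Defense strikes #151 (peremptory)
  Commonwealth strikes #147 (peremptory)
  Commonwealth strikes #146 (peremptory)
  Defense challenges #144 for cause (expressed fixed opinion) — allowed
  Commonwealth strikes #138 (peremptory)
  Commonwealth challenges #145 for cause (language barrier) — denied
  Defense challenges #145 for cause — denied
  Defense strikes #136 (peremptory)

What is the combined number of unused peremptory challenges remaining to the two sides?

8

Commonwealth allotment: 7 base + 2 multi-party = 9. Defense allotment: 7.
Commonwealth peremptories used: #147, #146, #138 — 3 (the for-cause on #145 doesn't count).
Defense peremptories used: #156, #135, #142, #151, #136 — 5 (for-cause on #141, #154, #144, #145 don't count).
Remaining: (9 − 3) + (7 − 5) = 8.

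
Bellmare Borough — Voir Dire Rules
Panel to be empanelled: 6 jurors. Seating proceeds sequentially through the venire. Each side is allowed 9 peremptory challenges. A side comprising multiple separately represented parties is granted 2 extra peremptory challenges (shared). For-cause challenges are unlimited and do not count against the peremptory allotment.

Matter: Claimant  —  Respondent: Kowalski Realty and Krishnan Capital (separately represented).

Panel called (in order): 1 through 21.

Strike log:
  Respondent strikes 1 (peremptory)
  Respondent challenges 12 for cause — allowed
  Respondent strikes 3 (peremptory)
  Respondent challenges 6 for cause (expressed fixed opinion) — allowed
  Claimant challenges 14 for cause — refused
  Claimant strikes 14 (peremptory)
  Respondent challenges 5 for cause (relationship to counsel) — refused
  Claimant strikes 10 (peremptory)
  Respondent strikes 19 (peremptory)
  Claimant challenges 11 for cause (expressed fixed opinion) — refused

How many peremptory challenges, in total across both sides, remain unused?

15

Claimant allotment: 9. Respondent allotment: 9 base + 2 multi-party = 11.
Claimant peremptories used: #14, #10 — 2 (for-cause on #14, #11 don't count).
Respondent peremptories used: #1, #3, #19 — 3 (for-cause on #12, #6, #5 don't count).
Remaining: (9 − 2) + (11 − 3) = 15.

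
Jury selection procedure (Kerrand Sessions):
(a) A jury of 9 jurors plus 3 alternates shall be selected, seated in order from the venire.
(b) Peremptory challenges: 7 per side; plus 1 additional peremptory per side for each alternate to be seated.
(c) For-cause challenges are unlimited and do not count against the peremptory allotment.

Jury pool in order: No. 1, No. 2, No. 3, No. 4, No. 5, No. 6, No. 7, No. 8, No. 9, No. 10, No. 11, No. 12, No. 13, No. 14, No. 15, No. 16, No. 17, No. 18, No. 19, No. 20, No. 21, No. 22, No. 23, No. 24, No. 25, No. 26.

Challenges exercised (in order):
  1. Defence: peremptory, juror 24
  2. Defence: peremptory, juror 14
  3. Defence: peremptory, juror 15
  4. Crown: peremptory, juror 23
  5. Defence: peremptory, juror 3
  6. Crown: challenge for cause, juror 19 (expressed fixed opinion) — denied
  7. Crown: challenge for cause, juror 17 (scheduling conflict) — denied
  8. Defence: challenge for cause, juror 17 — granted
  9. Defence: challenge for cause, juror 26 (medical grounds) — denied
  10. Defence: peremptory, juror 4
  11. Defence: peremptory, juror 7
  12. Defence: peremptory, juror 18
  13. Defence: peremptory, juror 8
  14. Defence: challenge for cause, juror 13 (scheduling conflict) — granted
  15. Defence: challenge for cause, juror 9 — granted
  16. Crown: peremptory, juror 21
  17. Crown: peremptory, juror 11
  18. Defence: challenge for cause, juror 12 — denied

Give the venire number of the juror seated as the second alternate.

25

Removed: #3, #4, #7, #8, #9, #11, #13, #14, #15, #17, #18, #21, #23, #24. (#12, #19, #26 stay — for-cause denied.)
Filling seats in venire order through position 11: #1, #2, #5, #6, #10, #12, #16, #19, #20, #22, #25.
So alternate 2 is #25.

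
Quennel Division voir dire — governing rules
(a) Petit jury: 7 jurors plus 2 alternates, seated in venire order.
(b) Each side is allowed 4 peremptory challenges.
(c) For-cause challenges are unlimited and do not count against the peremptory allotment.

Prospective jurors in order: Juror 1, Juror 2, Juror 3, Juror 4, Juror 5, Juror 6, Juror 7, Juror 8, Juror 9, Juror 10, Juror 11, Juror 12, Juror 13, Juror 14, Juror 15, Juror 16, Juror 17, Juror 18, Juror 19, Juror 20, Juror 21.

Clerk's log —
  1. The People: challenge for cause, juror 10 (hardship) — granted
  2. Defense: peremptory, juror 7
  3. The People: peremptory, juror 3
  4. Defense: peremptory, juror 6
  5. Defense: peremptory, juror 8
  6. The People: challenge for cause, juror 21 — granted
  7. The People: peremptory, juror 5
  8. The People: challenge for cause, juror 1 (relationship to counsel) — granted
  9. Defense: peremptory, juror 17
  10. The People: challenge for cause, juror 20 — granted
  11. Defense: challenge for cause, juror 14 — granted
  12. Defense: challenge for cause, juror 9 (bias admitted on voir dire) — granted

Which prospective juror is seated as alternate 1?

18

Removed: #1, #3, #5, #6, #7, #8, #9, #10, #14, #17, #20, #21.
Seating in order: seats 1–7 → #2, #4, #11, #12, #13, #15, #16; alternates → #18, #19.
So alternate 1 is #18.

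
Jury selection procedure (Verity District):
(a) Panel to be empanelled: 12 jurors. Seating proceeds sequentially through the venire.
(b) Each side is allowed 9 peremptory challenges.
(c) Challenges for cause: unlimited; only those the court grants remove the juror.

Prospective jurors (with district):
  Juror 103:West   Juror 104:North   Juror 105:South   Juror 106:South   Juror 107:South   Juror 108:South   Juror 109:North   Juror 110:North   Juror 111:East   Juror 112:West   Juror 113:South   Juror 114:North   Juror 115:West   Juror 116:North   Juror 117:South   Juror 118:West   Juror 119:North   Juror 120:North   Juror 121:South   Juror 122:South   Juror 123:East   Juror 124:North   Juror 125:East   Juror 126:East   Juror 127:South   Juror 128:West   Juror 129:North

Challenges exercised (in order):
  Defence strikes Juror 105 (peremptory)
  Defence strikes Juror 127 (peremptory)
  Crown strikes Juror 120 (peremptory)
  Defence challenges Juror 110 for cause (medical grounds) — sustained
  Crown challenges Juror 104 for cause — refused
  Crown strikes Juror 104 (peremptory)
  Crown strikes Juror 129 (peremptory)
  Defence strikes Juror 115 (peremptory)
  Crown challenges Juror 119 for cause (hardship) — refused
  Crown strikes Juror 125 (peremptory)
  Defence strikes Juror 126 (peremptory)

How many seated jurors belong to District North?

3

Removed: #104, #105, #110, #115, #120, #125, #126, #127, #129.
Seated jurors 1–12: #103, #106, #107, #108, #109, #111, #112, #113, #114, #116, #117, #118.
Of those, in District North: #109, #114, #116 → 3.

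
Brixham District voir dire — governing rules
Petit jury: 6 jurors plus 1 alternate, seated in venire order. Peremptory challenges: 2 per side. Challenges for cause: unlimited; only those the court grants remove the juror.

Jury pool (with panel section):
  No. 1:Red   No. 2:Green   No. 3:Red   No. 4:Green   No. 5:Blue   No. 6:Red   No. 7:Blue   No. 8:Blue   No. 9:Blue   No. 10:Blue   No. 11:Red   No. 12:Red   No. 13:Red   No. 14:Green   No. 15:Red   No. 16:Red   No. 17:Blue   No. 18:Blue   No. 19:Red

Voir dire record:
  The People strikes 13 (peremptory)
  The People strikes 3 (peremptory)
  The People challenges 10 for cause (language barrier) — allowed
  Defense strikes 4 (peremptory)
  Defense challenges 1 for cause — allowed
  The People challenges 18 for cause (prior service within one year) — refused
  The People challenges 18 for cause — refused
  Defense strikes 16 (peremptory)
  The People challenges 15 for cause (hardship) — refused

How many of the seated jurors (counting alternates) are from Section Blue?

Removed: #1, #3, #4, #10, #13, #16.
Seated (7 incl. alternates): #2, #5, #6, #7, #8, #9, #11.
Of those, in Section Blue: #5, #7, #8, #9 → 4.

4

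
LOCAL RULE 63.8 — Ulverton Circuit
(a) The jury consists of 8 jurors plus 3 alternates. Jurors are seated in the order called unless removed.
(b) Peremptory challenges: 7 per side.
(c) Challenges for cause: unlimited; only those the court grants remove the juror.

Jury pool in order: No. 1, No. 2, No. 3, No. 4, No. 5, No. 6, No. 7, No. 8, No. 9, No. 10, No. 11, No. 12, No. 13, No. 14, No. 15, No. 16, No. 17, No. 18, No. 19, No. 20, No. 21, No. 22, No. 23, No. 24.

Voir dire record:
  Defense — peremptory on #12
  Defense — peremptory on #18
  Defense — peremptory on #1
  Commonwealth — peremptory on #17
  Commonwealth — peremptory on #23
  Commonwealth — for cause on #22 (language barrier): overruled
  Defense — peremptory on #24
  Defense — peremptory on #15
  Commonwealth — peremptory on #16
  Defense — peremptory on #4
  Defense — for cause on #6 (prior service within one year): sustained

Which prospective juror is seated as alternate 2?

14

Removed: #1, #4, #6, #12, #15, #16, #17, #18, #23, #24. (#22 stays — for-cause denied.)
Seating in order: seats 1–8 → #2, #3, #5, #7, #8, #9, #10, #11; alternates → #13, #14, #19.
So alternate 2 is #14.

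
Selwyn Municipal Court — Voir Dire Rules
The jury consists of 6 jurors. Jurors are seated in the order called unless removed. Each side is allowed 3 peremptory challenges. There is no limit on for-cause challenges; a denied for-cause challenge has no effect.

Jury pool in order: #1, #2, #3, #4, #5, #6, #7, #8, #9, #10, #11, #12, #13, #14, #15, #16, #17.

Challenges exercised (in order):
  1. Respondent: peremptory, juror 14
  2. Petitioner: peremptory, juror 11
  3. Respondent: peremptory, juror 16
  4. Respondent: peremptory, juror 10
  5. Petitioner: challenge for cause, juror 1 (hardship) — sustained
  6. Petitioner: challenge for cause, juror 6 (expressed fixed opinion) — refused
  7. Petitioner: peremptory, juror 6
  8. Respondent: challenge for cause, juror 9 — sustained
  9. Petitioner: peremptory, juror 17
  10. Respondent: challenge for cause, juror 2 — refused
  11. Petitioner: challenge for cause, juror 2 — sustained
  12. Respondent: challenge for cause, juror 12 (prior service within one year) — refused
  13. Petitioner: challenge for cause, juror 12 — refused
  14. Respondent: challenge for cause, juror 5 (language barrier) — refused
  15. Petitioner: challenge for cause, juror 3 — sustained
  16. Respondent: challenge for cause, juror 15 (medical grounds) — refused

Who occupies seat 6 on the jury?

13

Removed: #1, #2, #3, #6, #9, #10, #11, #14, #16, #17. (#5, #12, #15 stay — for-cause denied.)
Filling seats in venire order through position 6: #4, #5, #7, #8, #12, #13.
So seat 6 is #13.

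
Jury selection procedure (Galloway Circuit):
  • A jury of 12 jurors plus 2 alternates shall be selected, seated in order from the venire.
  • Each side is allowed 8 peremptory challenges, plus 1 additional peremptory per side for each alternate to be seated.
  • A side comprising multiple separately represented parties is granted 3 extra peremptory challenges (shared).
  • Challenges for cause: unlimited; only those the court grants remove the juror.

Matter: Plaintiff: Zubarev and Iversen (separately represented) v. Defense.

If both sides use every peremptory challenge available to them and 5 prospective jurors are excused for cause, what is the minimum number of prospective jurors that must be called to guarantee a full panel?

Seats to fill: 12 + 2 alternates = 14.
Peremptories — Plaintiff: 8 + 1×2 + 3 = 13; Defense: 8 + 1×2 = 10; total 23.
For-cause removals: 5.
Minimum venire: 14 + 23 + 5 = 42.

42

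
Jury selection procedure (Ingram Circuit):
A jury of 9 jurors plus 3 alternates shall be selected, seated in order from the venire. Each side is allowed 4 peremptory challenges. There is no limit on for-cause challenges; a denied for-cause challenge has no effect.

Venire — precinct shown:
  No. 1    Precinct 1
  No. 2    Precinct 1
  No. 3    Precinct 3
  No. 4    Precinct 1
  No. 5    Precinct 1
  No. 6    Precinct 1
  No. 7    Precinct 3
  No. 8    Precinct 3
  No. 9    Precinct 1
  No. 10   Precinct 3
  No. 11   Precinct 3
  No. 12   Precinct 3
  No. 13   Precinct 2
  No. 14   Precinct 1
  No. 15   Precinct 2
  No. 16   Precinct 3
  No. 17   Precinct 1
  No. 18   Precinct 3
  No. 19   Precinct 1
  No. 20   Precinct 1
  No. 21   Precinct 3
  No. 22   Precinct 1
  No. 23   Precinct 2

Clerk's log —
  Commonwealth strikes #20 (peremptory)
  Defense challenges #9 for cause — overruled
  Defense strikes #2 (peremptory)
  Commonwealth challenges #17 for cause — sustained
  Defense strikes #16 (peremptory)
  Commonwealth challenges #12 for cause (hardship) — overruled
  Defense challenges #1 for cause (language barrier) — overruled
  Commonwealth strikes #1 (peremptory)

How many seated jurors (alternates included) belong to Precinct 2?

1

Removed: #1, #2, #16, #17, #20.
Seated (12 incl. alternates): #3, #4, #5, #6, #7, #8, #9, #10, #11, #12, #13, #14.
Of those, in Precinct 2: #13 → 1.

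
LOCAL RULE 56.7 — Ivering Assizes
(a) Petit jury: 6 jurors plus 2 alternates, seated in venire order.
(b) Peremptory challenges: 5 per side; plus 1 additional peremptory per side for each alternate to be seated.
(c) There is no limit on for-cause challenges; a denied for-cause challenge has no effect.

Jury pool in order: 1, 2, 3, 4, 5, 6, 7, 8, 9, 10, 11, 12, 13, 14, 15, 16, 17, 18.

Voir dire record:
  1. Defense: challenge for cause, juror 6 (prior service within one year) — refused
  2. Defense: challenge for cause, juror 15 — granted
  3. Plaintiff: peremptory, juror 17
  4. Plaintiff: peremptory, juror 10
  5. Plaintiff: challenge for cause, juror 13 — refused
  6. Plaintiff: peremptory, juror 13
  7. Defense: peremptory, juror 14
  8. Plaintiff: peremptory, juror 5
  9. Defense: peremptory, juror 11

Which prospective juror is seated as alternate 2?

Removed: #5, #10, #11, #13, #14, #15, #17. (#6 stays — for-cause denied.)
Seating in order: seats 1–6 → #1, #2, #3, #4, #6, #7; alternates → #8, #9.
So alternate 2 is #9.

9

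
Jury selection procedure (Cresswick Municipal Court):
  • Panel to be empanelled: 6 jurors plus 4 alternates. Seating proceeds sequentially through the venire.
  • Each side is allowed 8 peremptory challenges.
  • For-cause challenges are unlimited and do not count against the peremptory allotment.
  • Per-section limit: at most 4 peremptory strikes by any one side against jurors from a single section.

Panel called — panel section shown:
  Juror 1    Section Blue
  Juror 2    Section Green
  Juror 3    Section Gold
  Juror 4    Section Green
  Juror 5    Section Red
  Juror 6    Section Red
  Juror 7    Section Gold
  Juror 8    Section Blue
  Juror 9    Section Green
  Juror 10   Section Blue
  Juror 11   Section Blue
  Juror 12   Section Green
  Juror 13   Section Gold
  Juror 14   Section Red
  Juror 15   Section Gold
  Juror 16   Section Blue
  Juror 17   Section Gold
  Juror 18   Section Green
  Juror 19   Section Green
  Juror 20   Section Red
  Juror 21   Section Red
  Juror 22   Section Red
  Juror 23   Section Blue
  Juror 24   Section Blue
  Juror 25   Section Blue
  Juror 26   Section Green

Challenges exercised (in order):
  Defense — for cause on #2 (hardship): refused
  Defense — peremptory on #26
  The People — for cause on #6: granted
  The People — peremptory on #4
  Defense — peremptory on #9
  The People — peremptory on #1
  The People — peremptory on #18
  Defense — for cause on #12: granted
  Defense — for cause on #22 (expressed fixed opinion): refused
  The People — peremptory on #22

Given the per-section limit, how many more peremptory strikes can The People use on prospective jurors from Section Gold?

4

The People peremptories so far: #4, #1, #18, #22 — 4 of 8 used, 4 left overall.
Against Section Gold: none yet — per-section cap 4 leaves 4.
Binding limit: min(4, 4) = 4.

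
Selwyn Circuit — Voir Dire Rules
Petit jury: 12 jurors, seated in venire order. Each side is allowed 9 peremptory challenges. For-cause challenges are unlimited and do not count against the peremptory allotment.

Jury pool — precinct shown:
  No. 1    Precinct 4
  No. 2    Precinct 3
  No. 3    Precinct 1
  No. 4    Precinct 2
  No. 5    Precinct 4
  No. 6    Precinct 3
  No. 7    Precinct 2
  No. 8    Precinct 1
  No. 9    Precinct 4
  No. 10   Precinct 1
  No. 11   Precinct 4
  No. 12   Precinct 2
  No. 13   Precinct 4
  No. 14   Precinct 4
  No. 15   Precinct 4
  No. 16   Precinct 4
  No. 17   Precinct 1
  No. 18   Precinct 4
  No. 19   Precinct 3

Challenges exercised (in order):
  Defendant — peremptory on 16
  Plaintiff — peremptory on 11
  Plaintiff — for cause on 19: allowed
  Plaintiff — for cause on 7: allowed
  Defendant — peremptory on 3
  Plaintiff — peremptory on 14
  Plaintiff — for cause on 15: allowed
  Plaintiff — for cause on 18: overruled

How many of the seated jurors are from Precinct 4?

5

Removed: #3, #7, #11, #14, #15, #16, #19.
Seated jurors 1–12: #1, #2, #4, #5, #6, #8, #9, #10, #12, #13, #17, #18.
Of those, in Precinct 4: #1, #5, #9, #13, #18 → 5.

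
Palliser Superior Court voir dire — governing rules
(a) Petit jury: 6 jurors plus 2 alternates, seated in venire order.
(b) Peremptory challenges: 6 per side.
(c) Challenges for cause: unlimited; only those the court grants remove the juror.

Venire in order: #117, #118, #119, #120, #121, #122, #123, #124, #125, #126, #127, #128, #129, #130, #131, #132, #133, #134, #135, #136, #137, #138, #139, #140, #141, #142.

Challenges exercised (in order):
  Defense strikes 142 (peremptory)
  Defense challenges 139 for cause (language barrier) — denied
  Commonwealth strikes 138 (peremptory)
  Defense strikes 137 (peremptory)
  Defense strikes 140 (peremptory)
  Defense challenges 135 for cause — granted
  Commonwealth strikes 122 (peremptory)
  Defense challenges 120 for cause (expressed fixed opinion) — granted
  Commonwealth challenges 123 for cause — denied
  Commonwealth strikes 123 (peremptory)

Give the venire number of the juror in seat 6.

Removed: #120, #122, #123, #135, #137, #138, #140, #142. (#139 stays — for-cause denied.)
Seating in order: seats 1–6 → #117, #118, #119, #121, #124, #125; alternates → #126, #127.
So seat 6 is #125.

125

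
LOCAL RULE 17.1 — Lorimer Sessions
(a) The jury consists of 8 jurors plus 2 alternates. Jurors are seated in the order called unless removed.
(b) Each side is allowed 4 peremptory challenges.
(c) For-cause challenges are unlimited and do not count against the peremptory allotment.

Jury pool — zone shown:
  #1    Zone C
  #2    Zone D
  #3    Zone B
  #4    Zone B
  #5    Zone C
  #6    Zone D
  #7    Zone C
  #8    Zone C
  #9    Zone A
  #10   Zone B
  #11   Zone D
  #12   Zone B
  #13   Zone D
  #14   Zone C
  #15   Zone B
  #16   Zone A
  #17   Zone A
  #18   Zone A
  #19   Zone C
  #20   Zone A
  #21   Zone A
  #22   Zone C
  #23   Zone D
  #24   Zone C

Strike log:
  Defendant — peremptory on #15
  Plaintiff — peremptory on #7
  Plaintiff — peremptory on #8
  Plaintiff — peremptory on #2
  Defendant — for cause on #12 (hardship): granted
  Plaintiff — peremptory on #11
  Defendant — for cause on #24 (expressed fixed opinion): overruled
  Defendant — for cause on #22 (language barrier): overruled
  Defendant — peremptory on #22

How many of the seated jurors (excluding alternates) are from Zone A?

Removed: #2, #7, #8, #11, #12, #15, #22.
Seated jurors 1–8: #1, #3, #4, #5, #6, #9, #10, #13 (alternates #14, #16 not counted).
Of those, in Zone A: #9 → 1.

1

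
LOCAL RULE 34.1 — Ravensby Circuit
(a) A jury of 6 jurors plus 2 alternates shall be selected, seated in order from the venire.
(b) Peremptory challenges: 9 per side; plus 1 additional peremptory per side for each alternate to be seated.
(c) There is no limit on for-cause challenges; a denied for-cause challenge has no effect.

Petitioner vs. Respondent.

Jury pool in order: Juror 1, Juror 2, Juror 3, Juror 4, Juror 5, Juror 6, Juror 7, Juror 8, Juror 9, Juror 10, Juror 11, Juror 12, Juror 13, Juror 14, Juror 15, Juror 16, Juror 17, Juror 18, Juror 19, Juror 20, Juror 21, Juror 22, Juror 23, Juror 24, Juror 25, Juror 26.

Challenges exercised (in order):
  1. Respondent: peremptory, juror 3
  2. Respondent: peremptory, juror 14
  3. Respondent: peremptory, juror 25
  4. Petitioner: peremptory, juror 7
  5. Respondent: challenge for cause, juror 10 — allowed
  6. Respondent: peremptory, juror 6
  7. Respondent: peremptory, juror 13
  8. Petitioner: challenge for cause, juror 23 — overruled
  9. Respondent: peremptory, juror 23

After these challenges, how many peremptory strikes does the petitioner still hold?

Petitioner allotment: 9 base + 1 × 2 alternates = 11.
Petitioner peremptories used: #7 — 1 (the for-cause on #23 doesn't count).
Remaining: 11 − 1 = 10.

10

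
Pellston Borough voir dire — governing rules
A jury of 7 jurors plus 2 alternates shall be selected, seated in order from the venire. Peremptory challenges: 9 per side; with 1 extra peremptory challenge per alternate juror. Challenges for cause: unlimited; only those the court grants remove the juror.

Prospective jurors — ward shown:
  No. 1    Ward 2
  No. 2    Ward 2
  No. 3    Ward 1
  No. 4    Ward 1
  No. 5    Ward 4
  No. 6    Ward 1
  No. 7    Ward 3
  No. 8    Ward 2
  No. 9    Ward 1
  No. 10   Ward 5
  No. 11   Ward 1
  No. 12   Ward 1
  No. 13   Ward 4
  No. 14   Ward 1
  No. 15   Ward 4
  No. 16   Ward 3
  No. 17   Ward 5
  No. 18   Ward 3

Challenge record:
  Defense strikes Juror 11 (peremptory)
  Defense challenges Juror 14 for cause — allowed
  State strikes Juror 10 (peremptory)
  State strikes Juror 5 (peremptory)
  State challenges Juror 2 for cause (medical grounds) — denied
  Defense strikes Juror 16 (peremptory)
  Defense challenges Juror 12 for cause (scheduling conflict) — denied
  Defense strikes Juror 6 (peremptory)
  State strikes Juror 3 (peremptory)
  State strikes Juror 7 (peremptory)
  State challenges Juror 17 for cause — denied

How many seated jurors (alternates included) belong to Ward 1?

Removed: #3, #5, #6, #7, #10, #11, #14, #16.
Seated (9 incl. alternates): #1, #2, #4, #8, #9, #12, #13, #15, #17.
Of those, in Ward 1: #4, #9, #12 → 3.

3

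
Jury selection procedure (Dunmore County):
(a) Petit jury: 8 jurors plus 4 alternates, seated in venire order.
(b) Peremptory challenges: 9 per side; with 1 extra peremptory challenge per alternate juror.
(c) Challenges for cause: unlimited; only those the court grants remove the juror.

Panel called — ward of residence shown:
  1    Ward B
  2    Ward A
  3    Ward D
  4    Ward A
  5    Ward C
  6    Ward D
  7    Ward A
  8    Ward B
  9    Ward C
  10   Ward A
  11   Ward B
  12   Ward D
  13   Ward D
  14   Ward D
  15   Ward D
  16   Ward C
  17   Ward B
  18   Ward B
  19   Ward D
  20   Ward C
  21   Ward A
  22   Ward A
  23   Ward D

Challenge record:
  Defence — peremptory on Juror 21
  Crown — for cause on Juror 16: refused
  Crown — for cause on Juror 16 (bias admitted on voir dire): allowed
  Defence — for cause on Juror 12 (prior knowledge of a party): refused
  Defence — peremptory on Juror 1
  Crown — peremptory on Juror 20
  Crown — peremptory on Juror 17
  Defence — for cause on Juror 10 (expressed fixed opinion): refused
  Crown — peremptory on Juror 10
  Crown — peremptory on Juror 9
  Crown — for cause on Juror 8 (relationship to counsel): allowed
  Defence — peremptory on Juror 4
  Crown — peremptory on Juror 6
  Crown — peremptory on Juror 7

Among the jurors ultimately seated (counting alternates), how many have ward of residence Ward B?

Removed: #1, #4, #6, #7, #8, #9, #10, #16, #17, #20, #21.
Seated (12 incl. alternates): #2, #3, #5, #11, #12, #13, #14, #15, #18, #19, #22, #23.
Of those, in Ward B: #11, #18 → 2.

2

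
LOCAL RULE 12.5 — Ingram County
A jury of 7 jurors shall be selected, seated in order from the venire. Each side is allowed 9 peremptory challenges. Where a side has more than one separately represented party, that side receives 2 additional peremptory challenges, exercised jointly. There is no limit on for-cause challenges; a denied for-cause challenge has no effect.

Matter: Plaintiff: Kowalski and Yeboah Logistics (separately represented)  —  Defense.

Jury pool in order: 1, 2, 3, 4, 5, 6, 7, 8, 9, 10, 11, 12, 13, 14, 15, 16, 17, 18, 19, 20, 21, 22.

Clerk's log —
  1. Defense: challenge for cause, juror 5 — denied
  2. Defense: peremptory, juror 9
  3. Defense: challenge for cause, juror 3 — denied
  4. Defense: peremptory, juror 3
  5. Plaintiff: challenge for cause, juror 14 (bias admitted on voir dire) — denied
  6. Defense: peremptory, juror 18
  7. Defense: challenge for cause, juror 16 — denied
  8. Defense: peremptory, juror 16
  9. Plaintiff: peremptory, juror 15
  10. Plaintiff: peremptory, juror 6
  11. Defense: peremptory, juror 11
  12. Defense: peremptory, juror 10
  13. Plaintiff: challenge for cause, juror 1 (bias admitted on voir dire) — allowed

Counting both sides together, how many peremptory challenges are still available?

12

Plaintiff allotment: 9 base + 2 multi-party = 11. Defense allotment: 9.
Plaintiff peremptories used: #15, #6 — 2 (for-cause on #14, #1 don't count).
Defense peremptories used: #9, #3, #18, #16, #11, #10 — 6 (for-cause on #5, #3, #16 don't count).
Remaining: (11 − 2) + (9 − 6) = 12.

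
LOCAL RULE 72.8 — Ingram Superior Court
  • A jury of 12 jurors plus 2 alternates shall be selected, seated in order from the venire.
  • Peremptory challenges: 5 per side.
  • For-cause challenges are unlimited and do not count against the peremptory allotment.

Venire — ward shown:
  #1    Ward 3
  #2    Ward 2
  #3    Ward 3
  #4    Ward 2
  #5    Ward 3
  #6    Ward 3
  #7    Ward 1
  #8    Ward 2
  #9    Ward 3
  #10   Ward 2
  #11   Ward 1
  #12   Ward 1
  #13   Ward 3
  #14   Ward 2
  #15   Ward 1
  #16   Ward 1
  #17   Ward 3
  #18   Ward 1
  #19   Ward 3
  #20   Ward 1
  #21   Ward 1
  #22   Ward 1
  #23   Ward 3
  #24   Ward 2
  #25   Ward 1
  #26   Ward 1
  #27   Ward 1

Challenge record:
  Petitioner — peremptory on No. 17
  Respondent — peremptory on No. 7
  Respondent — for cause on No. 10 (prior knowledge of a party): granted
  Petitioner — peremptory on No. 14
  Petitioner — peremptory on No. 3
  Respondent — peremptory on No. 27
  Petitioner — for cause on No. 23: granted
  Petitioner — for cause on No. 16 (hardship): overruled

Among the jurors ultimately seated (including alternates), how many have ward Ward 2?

Removed: #3, #7, #10, #14, #17, #23, #27.
Seated (14 incl. alternates): #1, #2, #4, #5, #6, #8, #9, #11, #12, #13, #15, #16, #18, #19.
Of those, in Ward 2: #2, #4, #8 → 3.

3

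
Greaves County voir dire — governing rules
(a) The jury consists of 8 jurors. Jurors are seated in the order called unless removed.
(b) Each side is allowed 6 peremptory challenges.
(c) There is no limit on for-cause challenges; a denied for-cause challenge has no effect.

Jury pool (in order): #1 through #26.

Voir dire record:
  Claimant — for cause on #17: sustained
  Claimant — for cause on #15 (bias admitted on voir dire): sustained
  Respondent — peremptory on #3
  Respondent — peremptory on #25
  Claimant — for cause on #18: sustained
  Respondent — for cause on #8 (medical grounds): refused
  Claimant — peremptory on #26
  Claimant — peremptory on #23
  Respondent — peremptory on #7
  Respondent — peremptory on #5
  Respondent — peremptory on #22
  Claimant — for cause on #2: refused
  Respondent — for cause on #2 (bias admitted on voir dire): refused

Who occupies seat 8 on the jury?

Removed: #3, #5, #7, #15, #17, #18, #22, #23, #25, #26. (#2, #8 stay — for-cause denied.)
Seating in order: seats 1–8 → #1, #2, #4, #6, #8, #9, #10, #11.
So seat 8 is #11.

11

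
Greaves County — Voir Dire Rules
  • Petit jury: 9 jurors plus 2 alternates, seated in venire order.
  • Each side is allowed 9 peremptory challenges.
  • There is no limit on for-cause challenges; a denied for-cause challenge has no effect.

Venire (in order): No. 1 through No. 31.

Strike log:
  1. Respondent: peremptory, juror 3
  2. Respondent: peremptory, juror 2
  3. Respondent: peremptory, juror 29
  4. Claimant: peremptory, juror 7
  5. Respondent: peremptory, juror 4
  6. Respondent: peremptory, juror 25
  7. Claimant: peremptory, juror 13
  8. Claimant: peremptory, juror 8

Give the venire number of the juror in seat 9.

15

Removed: #2, #3, #4, #7, #8, #13, #25, #29.
Filling seats in venire order through position 9: #1, #5, #6, #9, #10, #11, #12, #14, #15.
So seat 9 is #15.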